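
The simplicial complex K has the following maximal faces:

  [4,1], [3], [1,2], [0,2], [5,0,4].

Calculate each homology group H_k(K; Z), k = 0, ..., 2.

H_0 = Z^2,  H_1 = Z,  H_2 = 0.

We work with the vertex ordering 0 < 1 < 2 < 3 < 4 < 5. The simplices of K, each written with vertices in increasing order, are:

  0-simplices (6): [0], [1], [2], [3], [4], [5]
  1-simplices (6): [0,2], [0,4], [0,5], [1,2], [1,4], [4,5]
  2-simplices (1): [0,4,5]

Hence C_0 ≅ Z^6, C_1 ≅ Z^6, C_2 ≅ Z^1.

∂_1: C_1 → C_0 is given by ∂[p,q] = [q] − [p]. For instance
  ∂[1,4] = [4] − [1].
As a 6×6 matrix over Z this has rank 4, with invariant factors (1,1,1,1).

Boundary ∂_2: C_2 → C_1 sends each 2-simplex [p,q,r] to [q,r] − [p,r] + [p,q]. For instance
  ∂[0,4,5] = [4,5] − [0,5] + [0,4].
As a 6×1 matrix over Z this has rank 1, with invariant factors (1).

Now H_k = ker ∂_k / im ∂_{k+1}, so:

  H_0: rank C_0 − rank ∂_1 = 6 − 4 = 2, and the invariant factors of ∂_1 are all 1, so H_0 ≅ Z^2.
  H_1: rank ker ∂_1 − rank ∂_2 = (6 − 4) − 1 = 1, and the invariant factors of ∂_2 are all 1, so H_1 ≅ Z.
  H_2: rank ker ∂_2 − rank ∂_3 = (1 − 1) − 0 = 0, and there is no ∂_3, so H_2 ≅ 0.

As a check, the Euler characteristic is 6 − 6 + 1 = 1, which agrees with 2 − 1 + 0 = 1.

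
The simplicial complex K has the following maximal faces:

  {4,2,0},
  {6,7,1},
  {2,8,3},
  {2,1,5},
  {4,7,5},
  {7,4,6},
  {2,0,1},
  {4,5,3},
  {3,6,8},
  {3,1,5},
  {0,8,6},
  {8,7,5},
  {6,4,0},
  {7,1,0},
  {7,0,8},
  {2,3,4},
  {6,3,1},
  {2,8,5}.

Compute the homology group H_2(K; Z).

H_2 = 0.

Fix the vertex order 0 < 1 < 2 < 3 < 4 < 5 < 6 < 7 < 8 and write every simplex with vertices in increasing order. Then dim K = 2 and the simplices of K are:

  0-simplices (9): [0], [1], [2], [3], [4], [5], [6], [7], [8]
  1-simplices (27): (27 of them)
  2-simplices (18): [0,1,2], [0,1,7], [0,2,4], [0,4,6], [0,6,8], [0,7,8], [1,2,5], [1,3,5], [1,3,6], [1,6,7], [2,3,4], [2,3,8], [2,5,8], [3,4,5], [3,6,8], [4,5,7], [4,6,7], [5,7,8]

giving chain groups C_0 ≅ Z^9, C_1 ≅ Z^27, C_2 ≅ Z^18.

Boundary ∂_1: C_1 → C_0 sends each edge [p,q] (with p < q) to q − p. For instance
  ∂[7,8] = [8] − [7].
As a 9×27 matrix over Z this has rank 8, with invariant factors (1,1,1,1,1,1,1,1).

Boundary ∂_2: C_2 → C_1 acts by ∂[p,q,r] = [q,r] − [p,r] + [p,q]. For instance
  ∂[0,2,4] = [2,4] − [0,4] + [0,2],
  ∂[2,5,8] = [5,8] − [2,8] + [2,5].
As a 27×18 matrix over Z this has rank 18, with invariant factors (1,1,1,1,1,1,1,1,1,1,1,1,1,1,1,1,1,2).

From H_k ≅ ker(∂_k) / im(∂_{k+1}) we obtain:

  H_2: rank ker ∂_2 − rank ∂_3 = (18 − 18) − 0 = 0, and there is no ∂_3, so H_2 = 0.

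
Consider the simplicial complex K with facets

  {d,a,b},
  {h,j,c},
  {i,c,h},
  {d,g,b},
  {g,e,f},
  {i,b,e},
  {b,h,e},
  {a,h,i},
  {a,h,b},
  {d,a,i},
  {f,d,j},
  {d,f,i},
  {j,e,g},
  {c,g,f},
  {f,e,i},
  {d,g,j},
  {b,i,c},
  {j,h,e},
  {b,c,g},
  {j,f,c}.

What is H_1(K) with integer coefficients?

H_1 ≅ Z × Z/2.

We work with the vertex ordering a < b < c < d < e < f < g < h < i < j. The simplices of K, each written with vertices in increasing order, are:

  0-simplices (10): a, b, c, d, e, f, g, h, i, j
  1-simplices (30): ab, ad, ah, ai, bc, bd, be, bg, bh, bi, cf, cg, ch, ci, cj, df, dg, di, dj, ef, eg, eh, ei, ej, fg, fi, fj, gj, hi, hj
  2-simplices (20): abd, abh, adi, ahi, bcg, bci, bdg, beh, bei, cfg, cfj, chi, chj, dfi, dfj, dgj, efg, efi, egj, ehj

giving chain groups C_0 ≅ Z^10, C_1 ≅ Z^30, C_2 ≅ Z^20.

∂_1: C_1 → C_0 is given by ∂[p,q] = [q] − [p]. For instance
  ∂eg = g − e.
This gives a 10×30 integer matrix of rank 9; reducing to Smith normal form yields diagonal entries (1,1,1,1,1,1,1,1,1).

The boundary map ∂_2: C_2 → C_1 maps a triangle to the signed sum of its edges. For instance
  ∂efg = fg − eg + ef,
  ∂bei = ei − bi + be.
The resulting 30×20 matrix has rank 20, and its Smith normal form has invariant factors (1,1,1,1,1,1,1,1,1,1,1,1,1,1,1,1,1,1,1,2).

From H_k ≅ ker(∂_k) / im(∂_{k+1}) we obtain:

  H_1: rank ker ∂_1 − rank ∂_2 = (30 − 9) − 20 = 1, and ∂_2 has invariant factor 2 > 1, so H_1 ≅ Z × Z/2.

(K is a triangulation of the Klein bottle.)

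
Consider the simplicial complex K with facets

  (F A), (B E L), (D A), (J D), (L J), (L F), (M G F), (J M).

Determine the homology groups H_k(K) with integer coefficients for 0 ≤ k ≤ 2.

We work with the vertex ordering A < B < D < E < F < G < J < L < M. The simplices of K, each written with vertices in increasing order, are:

  0-simplices (9): A, B, D, E, F, G, J, L, M
  1-simplices (12): AD, AF, BE, BL, DJ, EL, FG, FL, FM, GM, JL, JM
  2-simplices (2): BEL, FGM

giving chain groups C_0 ≅ Z^9, C_1 ≅ Z^12, C_2 ≅ Z^2.

∂_1: C_1 → C_0 is given by ∂[p,q] = [q] − [p].
The resulting 9×12 matrix has rank 8, and its Smith normal form has invariant factors (1,1,1,1,1,1,1,1).

∂_2: C_2 → C_1 maps a triangle to the signed sum of its edges. For instance
  ∂FGM = GM − FM + FG,
  ∂BEL = EL − BL + BE.
The resulting 12×2 matrix has rank 2, and its Smith normal form has invariant factors (1,1).

Reading off H_k = ker ∂_k / im ∂_{k+1}:

  H_0: rank C_0 − rank ∂_1 = 9 − 8 = 1, and the invariant factors of ∂_1 are all 1, so H_0 ≅ Z.
  H_1: rank ker ∂_1 − rank ∂_2 = (12 − 8) − 2 = 2, and the invariant factors of ∂_2 are all 1, so H_1 ≅ Z^2.
  H_2: rank ker ∂_2 − rank ∂_3 = (2 − 2) − 0 = 0, and there is no ∂_3, so H_2 ≅ 0.

H_0 ≅ Z,  H_1 ≅ Z^2,  H_2 = 0.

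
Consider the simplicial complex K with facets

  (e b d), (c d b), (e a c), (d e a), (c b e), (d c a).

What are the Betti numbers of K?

b_0 = 1, b_1 = 0, b_2 = 1.

Fix the vertex order a < b < c < d < e and write every simplex with vertices in increasing order. Then dim K = 2 and the simplices of K are:

  0-simplices (5): a, b, c, d, e
  1-simplices (9): ac, ad, ae, bc, bd, be, cd, ce, de
  2-simplices (6): acd, ace, ade, bcd, bce, bde

so the chain groups are C_0 ≅ Z^5, C_1 ≅ Z^9, C_2 ≅ Z^6.

Boundary ∂_1: C_1 → C_0 sends each edge [p,q] (with p < q) to q − p. For instance
  ∂bd = d − b.
As a 5×9 matrix over Z this has rank 4, with invariant factors (1,1,1,1).

Boundary ∂_2: C_2 → C_1 acts by ∂[p,q,r] = [q,r] − [p,r] + [p,q]. For instance
  ∂bde = de − be + bd,
  ∂bce = ce − be + bc.
The resulting 9×6 matrix has rank 5, and its Smith normal form has invariant factors (1,1,1,1,1).

From H_k ≅ ker(∂_k) / im(∂_{k+1}) we obtain:

  H_0: rank C_0 − rank ∂_1 = 5 − 4 = 1, and the invariant factors of ∂_1 are all 1, so H_0 = Z.
  H_1: rank ker ∂_1 − rank ∂_2 = (9 − 4) − 5 = 0, and the invariant factors of ∂_2 are all 1, so H_1 = 0.
  H_2: rank ker ∂_2 − rank ∂_3 = (6 − 5) − 0 = 1, and there is no ∂_3, so H_2 = Z.

Hence the Betti numbers are b_0 = 1, b_1 = 0, b_2 = 1.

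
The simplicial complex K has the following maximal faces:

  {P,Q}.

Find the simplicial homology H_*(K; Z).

Fix the vertex order P < Q and write every simplex with vertices in increasing order. Then dim K = 1 and the simplices of K are:

  0-simplices (2): P, Q
  1-simplices (1): PQ

giving chain groups C_0 ≅ Z^2, C_1 ≅ Z^1.

∂_1: C_1 → C_0 sends each edge [p,q] (with p < q) to q − p. For instance
  ∂PQ = Q − P.
The 2×1 boundary matrix has rank 1 and Smith normal form diag(1).

Now H_k = ker ∂_k / im ∂_{k+1}, so:

  H_0: rank C_0 − rank ∂_1 = 2 − 1 = 1, and the invariant factors of ∂_1 are all 1, so H_0 ≅ Z.
  H_1: rank ker ∂_1 − rank ∂_2 = (1 − 1) − 0 = 0, and there is no ∂_2, so H_1 ≅ 0.

H_0 ≅ Z,  H_1 = 0.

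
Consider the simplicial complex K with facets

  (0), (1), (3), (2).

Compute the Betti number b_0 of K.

We work with the vertex ordering 0 < 1 < 2 < 3. The simplices of K, each written with vertices in increasing order, are:

  0-simplices (4): [0], [1], [2], [3]

Hence C_0 ≅ Z^4.

Computing H_k = (kernel of ∂_k) / (image of ∂_{k+1}):

  H_0: rank C_0 − rank ∂_1 = 4 − 0 = 4, and there is no ∂_1, so H_0 = Z^4.

Hence the Betti numbers are b_0 = 4.

b_0 = 4.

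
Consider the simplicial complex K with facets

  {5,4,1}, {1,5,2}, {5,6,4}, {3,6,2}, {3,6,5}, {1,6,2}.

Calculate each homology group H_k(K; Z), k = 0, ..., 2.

H_0 ≅ Z,  H_1 ≅ Z,  H_2 = 0.

We work with the vertex ordering 1 < 2 < 3 < 4 < 5 < 6. The simplices of K, each written with vertices in increasing order, are:

  0-simplices (6): [1], [2], [3], [4], [5], [6]
  1-simplices (12): [1,2], [1,4], [1,5], [1,6], [2,3], [2,5], [2,6], [3,5], [3,6], [4,5], [4,6], [5,6]
  2-simplices (6): [1,2,5], [1,2,6], [1,4,5], [2,3,6], [3,5,6], [4,5,6]

giving chain groups C_0 ≅ Z^6, C_1 ≅ Z^12, C_2 ≅ Z^6.

The boundary map ∂_1: C_1 → C_0 sends each edge [p,q] (with p < q) to q − p. For instance
  ∂[2,6] = [6] − [2].
The resulting 6×12 matrix has rank 5, and its Smith normal form has invariant factors (1,1,1,1,1).

Boundary ∂_2: C_2 → C_1 maps a triangle to the signed sum of its edges. For instance
  ∂[1,2,5] = [2,5] − [1,5] + [1,2],
  ∂[1,4,5] = [4,5] − [1,5] + [1,4].
As a 12×6 matrix over Z this has rank 6, with invariant factors (1,1,1,1,1,1).

Reading off H_k = ker ∂_k / im ∂_{k+1}:

  H_0: rank C_0 − rank ∂_1 = 6 − 5 = 1, and the invariant factors of ∂_1 are all 1, so H_0 = Z.
  H_1: rank ker ∂_1 − rank ∂_2 = (12 − 5) − 6 = 1, and the invariant factors of ∂_2 are all 1, so H_1 = Z.
  H_2: rank ker ∂_2 − rank ∂_3 = (6 − 6) − 0 = 0, and there is no ∂_3, so H_2 = 0.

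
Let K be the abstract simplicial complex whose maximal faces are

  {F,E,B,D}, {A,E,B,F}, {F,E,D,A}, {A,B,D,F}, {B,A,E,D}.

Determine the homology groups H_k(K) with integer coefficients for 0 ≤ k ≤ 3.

We work with the vertex ordering A < B < D < E < F. The simplices of K, each written with vertices in increasing order, are:

  0-simplices (5): A, B, D, E, F
  1-simplices (10): AB, AD, AE, AF, BD, BE, BF, DE, DF, EF
  2-simplices (10): ABD, ABE, ABF, ADE, ADF, AEF, BDE, BDF, BEF, DEF
  3-simplices (5): ABDE, ABDF, ABEF, ADEF, BDEF

so the chain groups are C_0 ≅ Z^5, C_1 ≅ Z^10, C_2 ≅ Z^10, C_3 ≅ Z^5.

Boundary ∂_1: C_1 → C_0 sends each edge [p,q] (with p < q) to q − p.
This gives a 5×10 integer matrix of rank 4; reducing to Smith normal form yields diagonal entries (1,1,1,1).

The boundary map ∂_2: C_2 → C_1 maps a triangle to the signed sum of its edges. For instance
  ∂ABE = BE − AE + AB,
  ∂BDF = DF − BF + BD.
This gives a 10×10 integer matrix of rank 6; reducing to Smith normal form yields diagonal entries (1,1,1,1,1,1).

Boundary ∂_3: C_3 → C_2 sends each 3-simplex σ to the alternating sum Σ_i (−1)^i (σ with its i-th vertex removed). For instance
  ∂ADEF = DEF − AEF + ADF − ADE,
  ∂ABDE = BDE − ADE + ABE − ABD.
As a 10×5 matrix over Z this has rank 4, with invariant factors (1,1,1,1).

Now H_k = ker ∂_k / im ∂_{k+1}, so:

  H_0: rank C_0 − rank ∂_1 = 5 − 4 = 1, and the invariant factors of ∂_1 are all 1, so H_0 ≅ Z.
  H_1: rank ker ∂_1 − rank ∂_2 = (10 − 4) − 6 = 0, and the invariant factors of ∂_2 are all 1, so H_1 ≅ 0.
  H_2: rank ker ∂_2 − rank ∂_3 = (10 − 6) − 4 = 0, and the invariant factors of ∂_3 are all 1, so H_2 ≅ 0.
  H_3: rank ker ∂_3 − rank ∂_4 = (5 − 4) − 0 = 1, and there is no ∂_4, so H_3 ≅ Z.

H_0 = Z,  H_1 = 0,  H_2 = 0,  H_3 = Z.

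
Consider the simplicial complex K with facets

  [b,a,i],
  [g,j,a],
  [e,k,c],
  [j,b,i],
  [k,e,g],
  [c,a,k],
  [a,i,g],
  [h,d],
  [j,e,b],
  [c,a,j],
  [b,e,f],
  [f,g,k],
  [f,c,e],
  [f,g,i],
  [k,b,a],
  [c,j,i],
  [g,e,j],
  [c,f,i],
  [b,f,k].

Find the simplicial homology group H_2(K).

K has 11 vertices, 28 edges, 18 triangles.
rank ∂_2 = 18, rank ∂_3 = 0 ⇒ b_2 = 18 − 18 − 0 = 0. So H_2 = 0.

H_2 = 0.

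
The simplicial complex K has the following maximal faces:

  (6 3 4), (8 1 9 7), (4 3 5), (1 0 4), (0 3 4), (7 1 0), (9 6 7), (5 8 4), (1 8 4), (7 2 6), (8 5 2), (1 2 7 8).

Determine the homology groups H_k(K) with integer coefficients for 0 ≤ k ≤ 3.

H_0 = Z,  H_1 = Z,  H_2 = 0,  H_3 = 0.

We work with the vertex ordering 0 < 1 < 2 < 3 < 4 < 5 < 6 < 7 < 8 < 9. The simplices of K, each written with vertices in increasing order, are:

  0-simplices (10): [0], [1], [2], [3], [4], [5], [6], [7], [8], [9]
  1-simplices (25): (25 of them)
  2-simplices (17): [0,1,4], [0,1,7], [0,3,4], [1,2,7], [1,2,8], [1,4,8], [1,7,8], [1,7,9], [1,8,9], [2,5,8], [2,6,7], [2,7,8], [3,4,5], [3,4,6], [4,5,8], [6,7,9], [7,8,9]
  3-simplices (2): [1,2,7,8], [1,7,8,9]

giving chain groups C_0 ≅ Z^10, C_1 ≅ Z^25, C_2 ≅ Z^17, C_3 ≅ Z^2.

The boundary map ∂_1: C_1 → C_0 is given by ∂[p,q] = [q] − [p]. For instance
  ∂[4,6] = [6] − [4].
As a 10×25 matrix over Z this has rank 9, with invariant factors (1,1,1,1,1,1,1,1,1).

The boundary map ∂_2: C_2 → C_1 sends each 2-simplex [p,q,r] to [q,r] − [p,r] + [p,q]. For instance
  ∂[0,1,7] = [1,7] − [0,7] + [0,1],
  ∂[7,8,9] = [8,9] − [7,9] + [7,8].
The 25×17 boundary matrix has rank 15 and Smith normal form diag(1,1,1,1,1,1,1,1,1,1,1,1,1,1,1).

∂_3: C_3 → C_2 sends each 3-simplex σ to the alternating sum Σ_i (−1)^i (σ with its i-th vertex removed). For instance
  ∂[1,2,7,8] = [2,7,8] − [1,7,8] + [1,2,8] − [1,2,7],
  ∂[1,7,8,9] = [7,8,9] − [1,8,9] + [1,7,9] − [1,7,8].
This gives a 17×2 integer matrix of rank 2; reducing to Smith normal form yields diagonal entries (1,1).

From H_k ≅ ker(∂_k) / im(∂_{k+1}) we obtain:

  H_0: rank C_0 − rank ∂_1 = 10 − 9 = 1, and the invariant factors of ∂_1 are all 1, so H_0 = Z.
  H_1: rank ker ∂_1 − rank ∂_2 = (25 − 9) − 15 = 1, and the invariant factors of ∂_2 are all 1, so H_1 = Z.
  H_2: rank ker ∂_2 − rank ∂_3 = (17 − 15) − 2 = 0, and the invariant factors of ∂_3 are all 1, so H_2 = 0.
  H_3: rank ker ∂_3 − rank ∂_4 = (2 − 2) − 0 = 0, and there is no ∂_4, so H_3 = 0.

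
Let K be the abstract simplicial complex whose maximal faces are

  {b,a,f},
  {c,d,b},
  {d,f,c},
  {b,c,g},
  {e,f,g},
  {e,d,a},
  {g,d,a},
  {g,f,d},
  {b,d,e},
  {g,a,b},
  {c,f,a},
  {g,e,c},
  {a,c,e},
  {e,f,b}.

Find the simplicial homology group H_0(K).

H_0 = Z.

We work with the vertex ordering a < b < c < d < e < f < g. The simplices of K, each written with vertices in increasing order, are:

  0-simplices (7): a, b, c, d, e, f, g
  1-simplices (21): ab, ac, ad, ae, af, ag, bc, bd, be, bf, bg, cd, ce, cf, cg, de, df, dg, ef, eg, fg
  2-simplices (14): abf, abg, ace, acf, ade, adg, bcd, bcg, bde, bef, cdf, ceg, dfg, efg

so the chain groups are C_0 ≅ Z^7, C_1 ≅ Z^21, C_2 ≅ Z^14.

The boundary map ∂_1: C_1 → C_0 maps an edge to its endpoints' difference, ∂[p,q] = q − p. For instance
  ∂cd = d − c.
As a 7×21 matrix over Z this has rank 6, with invariant factors (1,1,1,1,1,1).

Boundary ∂_2: C_2 → C_1 sends each 2-simplex [p,q,r] to [q,r] − [p,r] + [p,q]. For instance
  ∂bde = de − be + bd,
  ∂dfg = fg − dg + df.
As a 21×14 matrix over Z this has rank 13, with invariant factors (1,1,1,1,1,1,1,1,1,1,1,1,1).

Computing H_k = (kernel of ∂_k) / (image of ∂_{k+1}):

  H_0: rank C_0 − rank ∂_1 = 7 − 6 = 1, and the invariant factors of ∂_1 are all 1, so H_0 ≅ Z.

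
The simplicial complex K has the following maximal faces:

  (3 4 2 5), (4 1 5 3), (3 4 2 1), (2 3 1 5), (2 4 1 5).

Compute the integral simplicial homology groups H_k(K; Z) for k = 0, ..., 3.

Take the total order 1 < 2 < 3 < 4 < 5 on the vertex set. Then K (dimension 3) consists of the simplices:

  0-simplices (5): [1], [2], [3], [4], [5]
  1-simplices (10): [1,2], [1,3], [1,4], [1,5], [2,3], [2,4], [2,5], [3,4], [3,5], [4,5]
  2-simplices (10): [1,2,3], [1,2,4], [1,2,5], [1,3,4], [1,3,5], [1,4,5], [2,3,4], [2,3,5], [2,4,5], [3,4,5]
  3-simplices (5): [1,2,3,4], [1,2,3,5], [1,2,4,5], [1,3,4,5], [2,3,4,5]

Hence C_0 ≅ Z^5, C_1 ≅ Z^10, C_2 ≅ Z^10, C_3 ≅ Z^5.

Boundary ∂_1: C_1 → C_0 maps an edge to its endpoints' difference, ∂[p,q] = q − p.
As a 5×10 matrix over Z this has rank 4, with invariant factors (1,1,1,1).

∂_2: C_2 → C_1 sends each 2-simplex [p,q,r] to [q,r] − [p,r] + [p,q]. For instance
  ∂[2,4,5] = [4,5] − [2,5] + [2,4],
  ∂[3,4,5] = [4,5] − [3,5] + [3,4].
The 10×10 boundary matrix has rank 6 and Smith normal form diag(1,1,1,1,1,1).

Boundary ∂_3: C_3 → C_2 sends each 3-simplex σ to the alternating sum Σ_i (−1)^i (σ with its i-th vertex removed). For instance
  ∂[1,2,4,5] = [2,4,5] − [1,4,5] + [1,2,5] − [1,2,4],
  ∂[2,3,4,5] = [3,4,5] − [2,4,5] + [2,3,5] − [2,3,4].
The resulting 10×5 matrix has rank 4, and its Smith normal form has invariant factors (1,1,1,1).

From H_k ≅ ker(∂_k) / im(∂_{k+1}) we obtain:

  H_0: rank C_0 − rank ∂_1 = 5 − 4 = 1, and the invariant factors of ∂_1 are all 1, so H_0 ≅ Z.
  H_1: rank ker ∂_1 − rank ∂_2 = (10 − 4) − 6 = 0, and the invariant factors of ∂_2 are all 1, so H_1 ≅ 0.
  H_2: rank ker ∂_2 − rank ∂_3 = (10 − 6) − 4 = 0, and the invariant factors of ∂_3 are all 1, so H_2 ≅ 0.
  H_3: rank ker ∂_3 − rank ∂_4 = (5 − 4) − 0 = 1, and there is no ∂_4, so H_3 ≅ Z.

As a check, the Euler characteristic is 5 − 10 + 10 − 5 = 0, which agrees with 1 − 0 + 0 − 1 = 0.

H_0 ≅ Z,  H_1 = 0,  H_2 = 0,  H_3 ≅ Z.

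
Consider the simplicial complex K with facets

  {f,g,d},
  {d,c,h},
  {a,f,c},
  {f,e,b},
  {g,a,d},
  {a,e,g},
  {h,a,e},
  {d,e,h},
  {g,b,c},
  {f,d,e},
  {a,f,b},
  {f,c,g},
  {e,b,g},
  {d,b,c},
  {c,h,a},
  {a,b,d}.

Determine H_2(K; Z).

We work with the vertex ordering a < b < c < d < e < f < g < h. The simplices of K, each written with vertices in increasing order, are:

  0-simplices (8): a, b, c, d, e, f, g, h
  1-simplices (24): ab, ac, ad, ae, af, ag, ah, bc, bd, be, bf, bg, cd, cf, cg, ch, de, df, dg, dh, ef, eg, eh, fg
  2-simplices (16): abd, abf, acf, ach, adg, aeg, aeh, bcd, bcg, bef, beg, cdh, cfg, def, deh, dfg

so the chain groups are C_0 ≅ Z^8, C_1 ≅ Z^24, C_2 ≅ Z^16.

∂_1: C_1 → C_0 is given by ∂[p,q] = [q] − [p]. For instance
  ∂bg = g − b.
The resulting 8×24 matrix has rank 7, and its Smith normal form has invariant factors (1,1,1,1,1,1,1).

The boundary map ∂_2: C_2 → C_1 sends each 2-simplex [p,q,r] to [q,r] − [p,r] + [p,q]. For instance
  ∂bcd = cd − bd + bc,
  ∂dfg = fg − dg + df.
The 24×16 boundary matrix has rank 15 and Smith normal form diag(1,1,1,1,1,1,1,1,1,1,1,1,1,1,1).

Computing H_k = (kernel of ∂_k) / (image of ∂_{k+1}):

  H_2: rank ker ∂_2 − rank ∂_3 = (16 − 15) − 0 = 1, and there is no ∂_3, so H_2 ≅ Z.

(K is a triangulation of the torus T^2.)

H_2 = Z.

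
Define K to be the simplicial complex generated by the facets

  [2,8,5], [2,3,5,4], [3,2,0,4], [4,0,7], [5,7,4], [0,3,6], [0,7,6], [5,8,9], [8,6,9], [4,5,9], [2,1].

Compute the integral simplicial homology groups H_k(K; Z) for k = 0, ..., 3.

Take the total order 0 < 1 < 2 < 3 < 4 < 5 < 6 < 7 < 8 < 9 on the vertex set. Then K (dimension 3) consists of the simplices:

  0-simplices (10): [0], [1], [2], [3], [4], [5], [6], [7], [8], [9]
  1-simplices (23): [0,2], [0,3], [0,4], [0,6], [0,7], [1,2], [2,3], [2,4], [2,5], [2,8], [3,4], [3,5], [3,6], [4,5], [4,7], [4,9], [5,7], [5,8], [5,9], [6,7], [6,8], [6,9], [8,9]
  2-simplices (15): [0,2,3], [0,2,4], [0,3,4], [0,3,6], [0,4,7], [0,6,7], [2,3,4], [2,3,5], [2,4,5], [2,5,8], [3,4,5], [4,5,7], [4,5,9], [5,8,9], [6,8,9]
  3-simplices (2): [0,2,3,4], [2,3,4,5]

giving chain groups C_0 ≅ Z^10, C_1 ≅ Z^23, C_2 ≅ Z^15, C_3 ≅ Z^2.

Boundary ∂_1: C_1 → C_0 is given by ∂[p,q] = [q] − [p]. For instance
  ∂[8,9] = [9] − [8].
The 10×23 boundary matrix has rank 9 and Smith normal form diag(1,1,1,1,1,1,1,1,1).

∂_2: C_2 → C_1 sends each 2-simplex [p,q,r] to [q,r] − [p,r] + [p,q]. For instance
  ∂[4,5,7] = [5,7] − [4,7] + [4,5],
  ∂[0,2,4] = [2,4] − [0,4] + [0,2].
The 23×15 boundary matrix has rank 13 and Smith normal form diag(1,1,1,1,1,1,1,1,1,1,1,1,1).

Boundary ∂_3: C_3 → C_2 sends each 3-simplex σ to the alternating sum Σ_i (−1)^i (σ with its i-th vertex removed). For instance
  ∂[0,2,3,4] = [2,3,4] − [0,3,4] + [0,2,4] − [0,2,3],
  ∂[2,3,4,5] = [3,4,5] − [2,4,5] + [2,3,5] − [2,3,4].
This gives a 15×2 integer matrix of rank 2; reducing to Smith normal form yields diagonal entries (1,1).

Now H_k = ker ∂_k / im ∂_{k+1}, so:

  H_0: rank C_0 − rank ∂_1 = 10 − 9 = 1, and the invariant factors of ∂_1 are all 1, so H_0 ≅ Z.
  H_1: rank ker ∂_1 − rank ∂_2 = (23 − 9) − 13 = 1, and the invariant factors of ∂_2 are all 1, so H_1 ≅ Z.
  H_2: rank ker ∂_2 − rank ∂_3 = (15 − 13) − 2 = 0, and the invariant factors of ∂_3 are all 1, so H_2 ≅ 0.
  H_3: rank ker ∂_3 − rank ∂_4 = (2 − 2) − 0 = 0, and there is no ∂_4, so H_3 ≅ 0.

H_0 = Z,  H_1 = Z,  H_2 = 0,  H_3 = 0.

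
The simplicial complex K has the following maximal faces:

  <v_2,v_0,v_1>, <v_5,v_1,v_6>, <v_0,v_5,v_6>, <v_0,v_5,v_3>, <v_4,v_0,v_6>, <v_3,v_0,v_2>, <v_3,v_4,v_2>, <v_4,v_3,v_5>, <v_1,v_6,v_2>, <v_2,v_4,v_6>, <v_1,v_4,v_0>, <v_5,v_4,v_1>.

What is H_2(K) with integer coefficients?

Fix the vertex order v_0 < v_1 < v_2 < v_3 < v_4 < v_5 < v_6 and write every simplex with vertices in increasing order. Then dim K = 2 and the simplices of K are:

  0-simplices (7): [v_0], [v_1], [v_2], [v_3], [v_4], [v_5], [v_6]
  1-simplices (18): (18 of them)
  2-simplices (12): (12 of them)

giving chain groups C_0 ≅ Z^7, C_1 ≅ Z^18, C_2 ≅ Z^12.

Boundary ∂_1: C_1 → C_0 sends each edge [p,q] (with p < q) to q − p. For instance
  ∂[v_2,v_3] = [v_3] − [v_2].
The 7×18 boundary matrix has rank 6 and Smith normal form diag(1,1,1,1,1,1).

∂_2: C_2 → C_1 sends each 2-simplex [p,q,r] to [q,r] − [p,r] + [p,q]. For instance
  ∂[v_1,v_4,v_5] = [v_4,v_5] − [v_1,v_5] + [v_1,v_4],
  ∂[v_0,v_5,v_6] = [v_5,v_6] − [v_0,v_6] + [v_0,v_5].
The resulting 18×12 matrix has rank 12, and its Smith normal form has invariant factors (1,1,1,1,1,1,1,1,1,1,1,2).

Computing H_k = (kernel of ∂_k) / (image of ∂_{k+1}):

  H_2: rank ker ∂_2 − rank ∂_3 = (12 − 12) − 0 = 0, and there is no ∂_3, so H_2 ≅ 0.

H_2 ≅ 0.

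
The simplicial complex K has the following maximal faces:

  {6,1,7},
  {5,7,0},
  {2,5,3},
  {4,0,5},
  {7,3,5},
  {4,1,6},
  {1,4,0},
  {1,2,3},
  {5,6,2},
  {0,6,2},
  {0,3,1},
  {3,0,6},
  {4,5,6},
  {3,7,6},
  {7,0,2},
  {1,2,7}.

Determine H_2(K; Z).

Fix the vertex order 0 < 1 < 2 < 3 < 4 < 5 < 6 < 7 and write every simplex with vertices in increasing order. Then dim K = 2 and the simplices of K are:

  0-simplices (8): [0], [1], [2], [3], [4], [5], [6], [7]
  1-simplices (24): (24 of them)
  2-simplices (16): [0,1,3], [0,1,4], [0,2,6], [0,2,7], [0,3,6], [0,4,5], [0,5,7], [1,2,3], [1,2,7], [1,4,6], [1,6,7], [2,3,5], [2,5,6], [3,5,7], [3,6,7], [4,5,6]

Hence C_0 ≅ Z^8, C_1 ≅ Z^24, C_2 ≅ Z^16.

The boundary map ∂_1: C_1 → C_0 is given by ∂[p,q] = [q] − [p].
The resulting 8×24 matrix has rank 7, and its Smith normal form has invariant factors (1,1,1,1,1,1,1).

The boundary map ∂_2: C_2 → C_1 maps a triangle to the signed sum of its edges. For instance
  ∂[1,2,3] = [2,3] − [1,3] + [1,2],
  ∂[2,5,6] = [5,6] − [2,6] + [2,5].
The 24×16 boundary matrix has rank 15 and Smith normal form diag(1,1,1,1,1,1,1,1,1,1,1,1,1,1,1).

From H_k ≅ ker(∂_k) / im(∂_{k+1}) we obtain:

  H_2: rank ker ∂_2 − rank ∂_3 = (16 − 15) − 0 = 1, and there is no ∂_3, so H_2 = Z.

(K is a triangulation of the torus T^2.)

H_2 = Z.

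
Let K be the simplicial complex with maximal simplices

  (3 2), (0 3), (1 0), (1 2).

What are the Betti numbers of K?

b_0 = 1, b_1 = 1.

Fix the vertex order 0 < 1 < 2 < 3 and write every simplex with vertices in increasing order. Then dim K = 1 and the simplices of K are:

  0-simplices (4): [0], [1], [2], [3]
  1-simplices (4): [0,1], [0,3], [1,2], [2,3]

so the chain groups are C_0 ≅ Z^4, C_1 ≅ Z^4.

Boundary ∂_1: C_1 → C_0 maps an edge to its endpoints' difference, ∂[p,q] = q − p. For instance
  ∂[2,3] = [3] − [2].
As a 4×4 matrix over Z this has rank 3, with invariant factors (1,1,1).

From H_k ≅ ker(∂_k) / im(∂_{k+1}) we obtain:

  H_0: rank C_0 − rank ∂_1 = 4 − 3 = 1, and the invariant factors of ∂_1 are all 1, so H_0 = Z.
  H_1: rank ker ∂_1 − rank ∂_2 = (4 − 3) − 0 = 1, and there is no ∂_2, so H_1 = Z.

(K is a triangulation of the circle S^1.)

Hence the Betti numbers are b_0 = 1, b_1 = 1.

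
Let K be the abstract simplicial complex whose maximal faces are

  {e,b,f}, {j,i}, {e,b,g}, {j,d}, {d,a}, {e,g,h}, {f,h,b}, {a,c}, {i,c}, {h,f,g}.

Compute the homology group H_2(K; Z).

H_2 ≅ 0.

Order the vertices as a < b < c < d < e < f < g < h < i < j. Listing each simplex with vertices in this order, K has dimension 2 with simplices:

  0-simplices (10): a, b, c, d, e, f, g, h, i, j
  1-simplices (15): ac, ad, be, bf, bg, bh, ci, dj, ef, eg, eh, fg, fh, gh, ij
  2-simplices (5): bef, beg, bfh, egh, fgh

giving chain groups C_0 ≅ Z^10, C_1 ≅ Z^15, C_2 ≅ Z^5.

Boundary ∂_1: C_1 → C_0 is given by ∂[p,q] = [q] − [p]. For instance
  ∂ij = j − i.
The 10×15 boundary matrix has rank 8 and Smith normal form diag(1,1,1,1,1,1,1,1).

Boundary ∂_2: C_2 → C_1 maps a triangle to the signed sum of its edges. For instance
  ∂bfh = fh − bh + bf,
  ∂beg = eg − bg + be.
As a 15×5 matrix over Z this has rank 5, with invariant factors (1,1,1,1,1).

Reading off H_k = ker ∂_k / im ∂_{k+1}:

  H_2: rank ker ∂_2 − rank ∂_3 = (5 − 5) − 0 = 0, and there is no ∂_3, so H_2 = 0.

(K is a triangulation of the disjoint union of the Möbius band and the circle S^1.)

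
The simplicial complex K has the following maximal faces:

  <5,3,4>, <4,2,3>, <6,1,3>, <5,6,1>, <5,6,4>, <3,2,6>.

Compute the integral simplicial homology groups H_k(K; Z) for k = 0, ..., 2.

H_0 = Z,  H_1 = Z,  H_2 = 0.

Take the total order 1 < 2 < 3 < 4 < 5 < 6 on the vertex set. Then K (dimension 2) consists of the simplices:

  0-simplices (6): [1], [2], [3], [4], [5], [6]
  1-simplices (12): [1,3], [1,5], [1,6], [2,3], [2,4], [2,6], [3,4], [3,5], [3,6], [4,5], [4,6], [5,6]
  2-simplices (6): [1,3,6], [1,5,6], [2,3,4], [2,3,6], [3,4,5], [4,5,6]

Hence C_0 ≅ Z^6, C_1 ≅ Z^12, C_2 ≅ Z^6.

Boundary ∂_1: C_1 → C_0 is given by ∂[p,q] = [q] − [p]. For instance
  ∂[1,6] = [6] − [1].
The 6×12 boundary matrix has rank 5 and Smith normal form diag(1,1,1,1,1).

Boundary ∂_2: C_2 → C_1 maps a triangle to the signed sum of its edges. For instance
  ∂[4,5,6] = [5,6] − [4,6] + [4,5],
  ∂[2,3,4] = [3,4] − [2,4] + [2,3].
As a 12×6 matrix over Z this has rank 6, with invariant factors (1,1,1,1,1,1).

Computing H_k = (kernel of ∂_k) / (image of ∂_{k+1}):

  H_0: rank C_0 − rank ∂_1 = 6 − 5 = 1, and the invariant factors of ∂_1 are all 1, so H_0 ≅ Z.
  H_1: rank ker ∂_1 − rank ∂_2 = (12 − 5) − 6 = 1, and the invariant factors of ∂_2 are all 1, so H_1 ≅ Z.
  H_2: rank ker ∂_2 − rank ∂_3 = (6 − 6) − 0 = 0, and there is no ∂_3, so H_2 ≅ 0.

(K is a triangulation of the cylinder S^1 x I.)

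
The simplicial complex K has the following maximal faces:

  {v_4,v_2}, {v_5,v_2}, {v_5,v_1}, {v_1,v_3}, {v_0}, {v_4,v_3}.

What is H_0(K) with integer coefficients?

K has 6 vertices, 5 edges.
rank ∂_0 = 0, rank ∂_1 = 4 ⇒ b_0 = 6 − 0 − 4 = 2; all invariant factors of ∂_1 are 1 so no torsion. So H_0 ≅ Z^2.

H_0 = Z^2.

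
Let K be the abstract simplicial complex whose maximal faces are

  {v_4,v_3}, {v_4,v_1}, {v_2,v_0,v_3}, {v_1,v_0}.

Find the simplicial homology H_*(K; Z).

Fix the vertex order v_0 < v_1 < v_2 < v_3 < v_4 and write every simplex with vertices in increasing order. Then dim K = 2 and the simplices of K are:

  0-simplices (5): [v_0], [v_1], [v_2], [v_3], [v_4]
  1-simplices (6): [v_0,v_1], [v_0,v_2], [v_0,v_3], [v_1,v_4], [v_2,v_3], [v_3,v_4]
  2-simplices (1): [v_0,v_2,v_3]

giving chain groups C_0 ≅ Z^5, C_1 ≅ Z^6, C_2 ≅ Z^1.

Boundary ∂_1: C_1 → C_0 sends each edge [p,q] (with p < q) to q − p. For instance
  ∂[v_0,v_3] = [v_3] − [v_0].
The 5×6 boundary matrix has rank 4 and Smith normal form diag(1,1,1,1).

Boundary ∂_2: C_2 → C_1 acts by ∂[p,q,r] = [q,r] − [p,r] + [p,q]. For instance
  ∂[v_0,v_2,v_3] = [v_2,v_3] − [v_0,v_3] + [v_0,v_2].
This gives a 6×1 integer matrix of rank 1; reducing to Smith normal form yields diagonal entries (1).

From H_k ≅ ker(∂_k) / im(∂_{k+1}) we obtain:

  H_0: rank C_0 − rank ∂_1 = 5 − 4 = 1, and the invariant factors of ∂_1 are all 1, so H_0 = Z.
  H_1: rank ker ∂_1 − rank ∂_2 = (6 − 4) − 1 = 1, and the invariant factors of ∂_2 are all 1, so H_1 = Z.
  H_2: rank ker ∂_2 − rank ∂_3 = (1 − 1) − 0 = 0, and there is no ∂_3, so H_2 = 0.

As a check, the Euler characteristic is 5 − 6 + 1 = 0, which agrees with 1 − 1 + 0 = 0.

H_0 = Z,  H_1 = Z,  H_2 = 0.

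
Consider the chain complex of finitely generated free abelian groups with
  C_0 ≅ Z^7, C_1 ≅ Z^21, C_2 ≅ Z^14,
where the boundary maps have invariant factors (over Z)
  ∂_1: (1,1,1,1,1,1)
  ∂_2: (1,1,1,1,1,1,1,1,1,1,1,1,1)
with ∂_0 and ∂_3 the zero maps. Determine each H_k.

H_0: b_0 = 7 − 0 − 6 = 1; torsion from ∂_1 factors > 1: none. So H_0 ≅ Z.
H_1: b_1 = 21 − 6 − 13 = 2; torsion from ∂_2 factors > 1: none. So H_1 ≅ Z^2.
H_2: b_2 = 14 − 13 − 0 = 1; torsion from ∂_3 factors > 1: none. So H_2 ≅ Z.

H_0 ≅ Z,  H_1 ≅ Z^2,  H_2 ≅ Z.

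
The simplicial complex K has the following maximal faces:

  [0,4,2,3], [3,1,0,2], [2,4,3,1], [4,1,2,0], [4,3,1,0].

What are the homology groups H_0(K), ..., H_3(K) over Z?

We work with the vertex ordering 0 < 1 < 2 < 3 < 4. The simplices of K, each written with vertices in increasing order, are:

  0-simplices (5): [0], [1], [2], [3], [4]
  1-simplices (10): [0,1], [0,2], [0,3], [0,4], [1,2], [1,3], [1,4], [2,3], [2,4], [3,4]
  2-simplices (10): [0,1,2], [0,1,3], [0,1,4], [0,2,3], [0,2,4], [0,3,4], [1,2,3], [1,2,4], [1,3,4], [2,3,4]
  3-simplices (5): [0,1,2,3], [0,1,2,4], [0,1,3,4], [0,2,3,4], [1,2,3,4]

so the chain groups are C_0 ≅ Z^5, C_1 ≅ Z^10, C_2 ≅ Z^10, C_3 ≅ Z^5.

The boundary map ∂_1: C_1 → C_0 sends each edge [p,q] (with p < q) to q − p.
This gives a 5×10 integer matrix of rank 4; reducing to Smith normal form yields diagonal entries (1,1,1,1).

Boundary ∂_2: C_2 → C_1 sends each 2-simplex [p,q,r] to [q,r] − [p,r] + [p,q]. For instance
  ∂[0,2,4] = [2,4] − [0,4] + [0,2],
  ∂[1,2,3] = [2,3] − [1,3] + [1,2].
The 10×10 boundary matrix has rank 6 and Smith normal form diag(1,1,1,1,1,1).

The boundary map ∂_3: C_3 → C_2 sends each 3-simplex σ to the alternating sum Σ_i (−1)^i (σ with its i-th vertex removed). For instance
  ∂[0,1,3,4] = [1,3,4] − [0,3,4] + [0,1,4] − [0,1,3],
  ∂[0,1,2,3] = [1,2,3] − [0,2,3] + [0,1,3] − [0,1,2].
The 10×5 boundary matrix has rank 4 and Smith normal form diag(1,1,1,1).

Now H_k = ker ∂_k / im ∂_{k+1}, so:

  H_0: rank C_0 − rank ∂_1 = 5 − 4 = 1, and the invariant factors of ∂_1 are all 1, so H_0 ≅ Z.
  H_1: rank ker ∂_1 − rank ∂_2 = (10 − 4) − 6 = 0, and the invariant factors of ∂_2 are all 1, so H_1 ≅ 0.
  H_2: rank ker ∂_2 − rank ∂_3 = (10 − 6) − 4 = 0, and the invariant factors of ∂_3 are all 1, so H_2 ≅ 0.
  H_3: rank ker ∂_3 − rank ∂_4 = (5 − 4) − 0 = 1, and there is no ∂_4, so H_3 ≅ Z.

H_0 ≅ Z,  H_1 = 0,  H_2 = 0,  H_3 ≅ Z.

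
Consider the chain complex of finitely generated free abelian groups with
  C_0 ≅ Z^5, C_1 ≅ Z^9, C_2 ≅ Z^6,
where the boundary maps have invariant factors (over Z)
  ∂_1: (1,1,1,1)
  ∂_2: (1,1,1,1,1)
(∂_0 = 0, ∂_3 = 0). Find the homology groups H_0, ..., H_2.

H_0: b_0 = 5 − 0 − 4 = 1; torsion from ∂_1 factors > 1: none. So H_0 ≅ Z.
H_1: b_1 = 9 − 4 − 5 = 0; torsion from ∂_2 factors > 1: none. So H_1 ≅ 0.
H_2: b_2 = 6 − 5 − 0 = 1; torsion from ∂_3 factors > 1: none. So H_2 ≅ Z.

H_0 ≅ Z,  H_1 = 0,  H_2 ≅ Z.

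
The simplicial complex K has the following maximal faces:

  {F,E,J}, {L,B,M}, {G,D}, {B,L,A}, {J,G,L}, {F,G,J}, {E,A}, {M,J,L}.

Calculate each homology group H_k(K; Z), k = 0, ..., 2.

H_0 = Z,  H_1 = Z,  H_2 = 0.

Take the total order A < B < D < E < F < G < J < L < M on the vertex set. Then K (dimension 2) consists of the simplices:

  0-simplices (9): A, B, D, E, F, G, J, L, M
  1-simplices (15): AB, AE, AL, BL, BM, DG, EF, EJ, FG, FJ, GJ, GL, JL, JM, LM
  2-simplices (6): ABL, BLM, EFJ, FGJ, GJL, JLM

giving chain groups C_0 ≅ Z^9, C_1 ≅ Z^15, C_2 ≅ Z^6.

The boundary map ∂_1: C_1 → C_0 maps an edge to its endpoints' difference, ∂[p,q] = q − p.
As a 9×15 matrix over Z this has rank 8, with invariant factors (1,1,1,1,1,1,1,1).

The boundary map ∂_2: C_2 → C_1 maps a triangle to the signed sum of its edges. For instance
  ∂FGJ = GJ − FJ + FG,
  ∂EFJ = FJ − EJ + EF.
This gives a 15×6 integer matrix of rank 6; reducing to Smith normal form yields diagonal entries (1,1,1,1,1,1).

Reading off H_k = ker ∂_k / im ∂_{k+1}:

  H_0: rank C_0 − rank ∂_1 = 9 − 8 = 1, and the invariant factors of ∂_1 are all 1, so H_0 ≅ Z.
  H_1: rank ker ∂_1 − rank ∂_2 = (15 − 8) − 6 = 1, and the invariant factors of ∂_2 are all 1, so H_1 ≅ Z.
  H_2: rank ker ∂_2 − rank ∂_3 = (6 − 6) − 0 = 0, and there is no ∂_3, so H_2 ≅ 0.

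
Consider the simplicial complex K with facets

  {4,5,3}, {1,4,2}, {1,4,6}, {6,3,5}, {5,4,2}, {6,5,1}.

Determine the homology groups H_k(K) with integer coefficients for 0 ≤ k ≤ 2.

We work with the vertex ordering 1 < 2 < 3 < 4 < 5 < 6. The simplices of K, each written with vertices in increasing order, are:

  0-simplices (6): [1], [2], [3], [4], [5], [6]
  1-simplices (12): [1,2], [1,4], [1,5], [1,6], [2,4], [2,5], [3,4], [3,5], [3,6], [4,5], [4,6], [5,6]
  2-simplices (6): [1,2,4], [1,4,6], [1,5,6], [2,4,5], [3,4,5], [3,5,6]

Hence C_0 ≅ Z^6, C_1 ≅ Z^12, C_2 ≅ Z^6.

∂_1: C_1 → C_0 maps an edge to its endpoints' difference, ∂[p,q] = q − p. For instance
  ∂[3,4] = [4] − [3].
As a 6×12 matrix over Z this has rank 5, with invariant factors (1,1,1,1,1).

The boundary map ∂_2: C_2 → C_1 acts by ∂[p,q,r] = [q,r] − [p,r] + [p,q]. For instance
  ∂[3,5,6] = [5,6] − [3,6] + [3,5],
  ∂[1,2,4] = [2,4] − [1,4] + [1,2].
The 12×6 boundary matrix has rank 6 and Smith normal form diag(1,1,1,1,1,1).

Reading off H_k = ker ∂_k / im ∂_{k+1}:

  H_0: rank C_0 − rank ∂_1 = 6 − 5 = 1, and the invariant factors of ∂_1 are all 1, so H_0 ≅ Z.
  H_1: rank ker ∂_1 − rank ∂_2 = (12 − 5) − 6 = 1, and the invariant factors of ∂_2 are all 1, so H_1 ≅ Z.
  H_2: rank ker ∂_2 − rank ∂_3 = (6 − 6) − 0 = 0, and there is no ∂_3, so H_2 ≅ 0.

(K is a triangulation of the cylinder S^1 x I.)

H_0 = Z,  H_1 = Z,  H_2 = 0.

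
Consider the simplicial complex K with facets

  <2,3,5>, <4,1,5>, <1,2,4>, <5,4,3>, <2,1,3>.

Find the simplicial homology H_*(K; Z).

H_0 ≅ Z,  H_1 ≅ Z,  H_2 = 0.

Order the vertices as 1 < 2 < 3 < 4 < 5. Listing each simplex with vertices in this order, K has dimension 2 with simplices:

  0-simplices (5): [1], [2], [3], [4], [5]
  1-simplices (10): [1,2], [1,3], [1,4], [1,5], [2,3], [2,4], [2,5], [3,4], [3,5], [4,5]
  2-simplices (5): [1,2,3], [1,2,4], [1,4,5], [2,3,5], [3,4,5]

Hence C_0 ≅ Z^5, C_1 ≅ Z^10, C_2 ≅ Z^5.

The boundary map ∂_1: C_1 → C_0 sends each edge [p,q] (with p < q) to q − p. For instance
  ∂[2,5] = [5] − [2].
This gives a 5×10 integer matrix of rank 4; reducing to Smith normal form yields diagonal entries (1,1,1,1).

Boundary ∂_2: C_2 → C_1 maps a triangle to the signed sum of its edges. For instance
  ∂[1,2,4] = [2,4] − [1,4] + [1,2],
  ∂[1,4,5] = [4,5] − [1,5] + [1,4].
As a 10×5 matrix over Z this has rank 5, with invariant factors (1,1,1,1,1).

Now H_k = ker ∂_k / im ∂_{k+1}, so:

  H_0: rank C_0 − rank ∂_1 = 5 − 4 = 1, and the invariant factors of ∂_1 are all 1, so H_0 ≅ Z.
  H_1: rank ker ∂_1 − rank ∂_2 = (10 − 4) − 5 = 1, and the invariant factors of ∂_2 are all 1, so H_1 ≅ Z.
  H_2: rank ker ∂_2 − rank ∂_3 = (5 − 5) − 0 = 0, and there is no ∂_3, so H_2 ≅ 0.

(K is a triangulation of the Möbius band.)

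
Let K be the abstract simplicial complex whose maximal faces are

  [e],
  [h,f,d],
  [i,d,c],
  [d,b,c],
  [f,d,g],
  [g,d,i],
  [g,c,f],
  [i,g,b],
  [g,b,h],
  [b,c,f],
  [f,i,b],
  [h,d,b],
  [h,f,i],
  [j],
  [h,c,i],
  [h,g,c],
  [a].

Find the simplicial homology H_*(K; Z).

H_0 ≅ Z^4,  H_1 ≅ Z^2,  H_2 ≅ Z.

Order the vertices as a < b < c < d < e < f < g < h < i < j. Listing each simplex with vertices in this order, K has dimension 2 with simplices:

  0-simplices (10): a, b, c, d, e, f, g, h, i, j
  1-simplices (21): bc, bd, bf, bg, bh, bi, cd, cf, cg, ch, ci, df, dg, dh, di, fg, fh, fi, gh, gi, hi
  2-simplices (14): bcd, bcf, bdh, bfi, bgh, bgi, cdi, cfg, cgh, chi, dfg, dfh, dgi, fhi

Hence C_0 ≅ Z^10, C_1 ≅ Z^21, C_2 ≅ Z^14.

∂_1: C_1 → C_0 sends each edge [p,q] (with p < q) to q − p.
The resulting 10×21 matrix has rank 6, and its Smith normal form has invariant factors (1,1,1,1,1,1).

∂_2: C_2 → C_1 sends each 2-simplex [p,q,r] to [q,r] − [p,r] + [p,q]. For instance
  ∂cdi = di − ci + cd,
  ∂cfg = fg − cg + cf.
The 21×14 boundary matrix has rank 13 and Smith normal form diag(1,1,1,1,1,1,1,1,1,1,1,1,1).

Computing H_k = (kernel of ∂_k) / (image of ∂_{k+1}):

  H_0: rank C_0 − rank ∂_1 = 10 − 6 = 4, and the invariant factors of ∂_1 are all 1, so H_0 = Z^4.
  H_1: rank ker ∂_1 − rank ∂_2 = (21 − 6) − 13 = 2, and the invariant factors of ∂_2 are all 1, so H_1 = Z^2.
  H_2: rank ker ∂_2 − rank ∂_3 = (14 − 13) − 0 = 1, and there is no ∂_3, so H_2 = Z.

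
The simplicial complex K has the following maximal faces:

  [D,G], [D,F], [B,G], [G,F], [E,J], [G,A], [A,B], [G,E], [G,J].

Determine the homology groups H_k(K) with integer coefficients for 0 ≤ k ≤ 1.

H_0 ≅ Z,  H_1 ≅ Z^3.

K has 7 vertices, 9 edges.
rank ∂_0 = 0, rank ∂_1 = 6 ⇒ b_0 = 7 − 0 − 6 = 1; all invariant factors of ∂_1 are 1 so no torsion. So H_0 ≅ Z.
rank ∂_1 = 6, rank ∂_2 = 0 ⇒ b_1 = 9 − 6 − 0 = 3. So H_1 ≅ Z^3.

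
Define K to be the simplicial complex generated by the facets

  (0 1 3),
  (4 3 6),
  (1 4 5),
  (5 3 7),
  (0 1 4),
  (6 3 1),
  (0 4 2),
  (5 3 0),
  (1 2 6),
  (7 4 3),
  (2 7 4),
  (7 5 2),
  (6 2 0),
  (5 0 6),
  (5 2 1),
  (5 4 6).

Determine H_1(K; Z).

H_1 = Z^2.

Take the total order 0 < 1 < 2 < 3 < 4 < 5 < 6 < 7 on the vertex set. Then K (dimension 2) consists of the simplices:

  0-simplices (8): [0], [1], [2], [3], [4], [5], [6], [7]
  1-simplices (24): (24 of them)
  2-simplices (16): [0,1,3], [0,1,4], [0,2,4], [0,2,6], [0,3,5], [0,5,6], [1,2,5], [1,2,6], [1,3,6], [1,4,5], [2,4,7], [2,5,7], [3,4,6], [3,4,7], [3,5,7], [4,5,6]

so the chain groups are C_0 ≅ Z^8, C_1 ≅ Z^24, C_2 ≅ Z^16.

Boundary ∂_1: C_1 → C_0 maps an edge to its endpoints' difference, ∂[p,q] = q − p. For instance
  ∂[3,4] = [4] − [3].
The resulting 8×24 matrix has rank 7, and its Smith normal form has invariant factors (1,1,1,1,1,1,1).

∂_2: C_2 → C_1 maps a triangle to the signed sum of its edges. For instance
  ∂[0,5,6] = [5,6] − [0,6] + [0,5],
  ∂[0,2,4] = [2,4] − [0,4] + [0,2].
The 24×16 boundary matrix has rank 15 and Smith normal form diag(1,1,1,1,1,1,1,1,1,1,1,1,1,1,1).

From H_k ≅ ker(∂_k) / im(∂_{k+1}) we obtain:

  H_1: rank ker ∂_1 − rank ∂_2 = (24 − 7) − 15 = 2, and the invariant factors of ∂_2 are all 1, so H_1 ≅ Z^2.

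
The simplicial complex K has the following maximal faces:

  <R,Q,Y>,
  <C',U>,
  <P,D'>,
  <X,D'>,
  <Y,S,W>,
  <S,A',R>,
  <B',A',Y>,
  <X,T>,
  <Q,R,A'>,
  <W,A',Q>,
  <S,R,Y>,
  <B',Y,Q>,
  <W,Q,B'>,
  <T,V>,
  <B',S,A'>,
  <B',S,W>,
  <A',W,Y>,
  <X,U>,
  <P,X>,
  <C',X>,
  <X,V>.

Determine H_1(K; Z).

Take the total order P < Q < R < S < T < U < V < W < X < Y < A' < B' < C' < D' on the vertex set. Then K (dimension 2) consists of the simplices:

  0-simplices (14): [P], [Q], [R], [S], [T], [U], [V], [W], [X], [Y], [A'], [B'], [C'], [D']
  1-simplices (27): (27 of them)
  2-simplices (12): [Q,R,Y], [Q,R,A'], [Q,W,A'], [Q,W,B'], [Q,Y,B'], [R,S,Y], [R,S,A'], [S,W,Y], [S,W,B'], [S,A',B'], [W,Y,A'], [Y,A',B']

so the chain groups are C_0 ≅ Z^14, C_1 ≅ Z^27, C_2 ≅ Z^12.

Boundary ∂_1: C_1 → C_0 is given by ∂[p,q] = [q] − [p].
As a 14×27 matrix over Z this has rank 12, with invariant factors (1,1,1,1,1,1,1,1,1,1,1,1).

∂_2: C_2 → C_1 sends each 2-simplex [p,q,r] to [q,r] − [p,r] + [p,q]. For instance
  ∂[Q,W,A'] = [W,A'] − [Q,A'] + [Q,W],
  ∂[Q,R,Y] = [R,Y] − [Q,Y] + [Q,R].
The 27×12 boundary matrix has rank 12 and Smith normal form diag(1,1,1,1,1,1,1,1,1,1,1,2).

Computing H_k = (kernel of ∂_k) / (image of ∂_{k+1}):

  H_1: rank ker ∂_1 − rank ∂_2 = (27 − 12) − 12 = 3, and ∂_2 has invariant factor 2 > 1, so H_1 = Z^3 ⊕ Z_2.

(K is a triangulation of the disjoint union of the real projective plane RP^2 and a wedge of 3 circles.)

H_1 ≅ Z^3 ⊕ Z_2.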